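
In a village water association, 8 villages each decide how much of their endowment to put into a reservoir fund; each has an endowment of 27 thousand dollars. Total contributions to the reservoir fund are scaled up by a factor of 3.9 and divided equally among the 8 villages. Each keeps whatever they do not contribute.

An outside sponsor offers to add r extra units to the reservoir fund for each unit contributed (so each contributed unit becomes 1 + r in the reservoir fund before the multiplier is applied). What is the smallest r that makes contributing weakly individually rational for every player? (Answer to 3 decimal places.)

1.051

With matching at rate r, one contributed unit becomes (1 + r) in the reservoir fund and returns 3.9 × (1 + r) / 8 to the contributor.
Setting this equal to 1: 1 + r = 8/3.9 = 2.0513.
So the minimum matching rate is r = 2.0513 − 1 = 1.051.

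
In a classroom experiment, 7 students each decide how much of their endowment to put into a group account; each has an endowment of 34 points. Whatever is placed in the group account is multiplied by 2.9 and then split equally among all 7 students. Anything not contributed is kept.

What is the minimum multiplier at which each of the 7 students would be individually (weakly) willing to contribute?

A contributed unit returns (multiplier)/7 to its contributor.
This reaches 1 exactly when the multiplier is 7.

7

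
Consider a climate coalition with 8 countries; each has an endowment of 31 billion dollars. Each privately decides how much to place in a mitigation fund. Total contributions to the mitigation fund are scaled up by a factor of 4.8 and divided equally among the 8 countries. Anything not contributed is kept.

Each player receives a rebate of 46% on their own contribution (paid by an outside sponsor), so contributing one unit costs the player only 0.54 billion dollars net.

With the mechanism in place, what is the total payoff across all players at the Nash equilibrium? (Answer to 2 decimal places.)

1304.48 billion dollars

The effective private return per unit is now (4.8/8) / 0.54 = 1.1111 > 1, so every player's dominant strategy flips to full contribution.
At the Nash equilibrium everyone contributes 31. Group total payoff = 8 × (31 × 0.46 + 4.8 × 31) = 1304.48.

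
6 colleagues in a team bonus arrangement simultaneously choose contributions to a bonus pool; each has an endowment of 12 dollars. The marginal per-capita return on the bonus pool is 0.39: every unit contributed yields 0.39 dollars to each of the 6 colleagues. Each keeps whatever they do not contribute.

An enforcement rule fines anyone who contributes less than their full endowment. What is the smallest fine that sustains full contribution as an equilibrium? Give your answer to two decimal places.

Given the others contribute fully, the best deviation is to contribute 0 (any partial contribution still incurs the fine and gives up units whose private return 0.39 is below 1).
Deviating from 12 to 0 saves 12 dollars but forfeits the deviator's share of the drop in the bonus pool: 0.39 × 12 = 4.68.
So the deviation gain is 12 − 4.68 = 7.32, and the fine must be at least 7.32 dollars to wipe it out.

7.32 dollars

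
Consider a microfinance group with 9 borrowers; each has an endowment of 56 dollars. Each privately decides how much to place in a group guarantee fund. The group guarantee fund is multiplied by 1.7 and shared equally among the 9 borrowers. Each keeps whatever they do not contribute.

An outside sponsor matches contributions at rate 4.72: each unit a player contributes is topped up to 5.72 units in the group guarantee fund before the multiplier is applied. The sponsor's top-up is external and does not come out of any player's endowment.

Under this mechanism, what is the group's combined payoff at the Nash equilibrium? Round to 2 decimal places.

The effective private return per unit is now 1.7 × 5.72 / 9 = 1.0804 > 1, so every player's dominant strategy flips to full contribution.
At the Nash equilibrium everyone contributes 56. Group total payoff = 1.7 × 5.72 × 504 = 4900.90.

4900.90 dollars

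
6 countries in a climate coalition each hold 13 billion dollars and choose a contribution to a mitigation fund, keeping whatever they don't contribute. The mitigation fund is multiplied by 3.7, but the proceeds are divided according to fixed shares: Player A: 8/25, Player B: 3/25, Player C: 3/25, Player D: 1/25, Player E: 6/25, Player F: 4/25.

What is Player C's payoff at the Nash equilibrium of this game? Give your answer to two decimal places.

For player j, contributing a unit is worthwhile iff 3.7 × (j's share) ≥ 1, i.e. iff j's share is at least 0.2703.
Player A alone (share 8/25) is above the threshold, contributing 13; the remaining 5 contribute 0. Total contributed: 13.
Player C keeps 13 and receives 3.7 × 13 × 3/25 = 5.77 from the mitigation fund, for a payoff of 18.77.

18.77 billion dollars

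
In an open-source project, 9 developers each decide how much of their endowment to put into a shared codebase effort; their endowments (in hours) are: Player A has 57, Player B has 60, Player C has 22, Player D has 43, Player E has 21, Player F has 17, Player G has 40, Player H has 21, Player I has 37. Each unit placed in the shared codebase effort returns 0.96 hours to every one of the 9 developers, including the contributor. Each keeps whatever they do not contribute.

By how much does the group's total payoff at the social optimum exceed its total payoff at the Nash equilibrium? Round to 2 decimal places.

The private return per contributed unit is 0.96 < 1 for everyone, so the Nash equilibrium is zero contribution and the group total is Σ E_j = 57 + 60 + 22 + 43 + 21 + 17 + 40 + 21 + 37 = 318.
Each contributed unit returns 8.640 to the group, so the social optimum is full contribution by everyone: group total = 8.640 × 318 = 2747.52.
Efficiency loss = (8.640 − 1) × 318 = 2429.52.

2429.52 hours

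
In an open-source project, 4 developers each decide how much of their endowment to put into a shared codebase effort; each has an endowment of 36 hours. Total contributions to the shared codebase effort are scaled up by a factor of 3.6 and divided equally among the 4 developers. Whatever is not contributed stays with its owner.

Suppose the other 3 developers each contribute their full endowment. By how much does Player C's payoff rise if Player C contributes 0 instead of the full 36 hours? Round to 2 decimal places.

3.60 hours

Switching from a contribution of 36 to 0 lets Player C keep an extra 36 hours, but lowers the shared codebase effort by 36, which costs Player C their own share of that drop: 3.6/4 × 36 = 32.40.
Net gain = 36 − 32.40 = 3.60. The private return per contributed unit (0.9000) is below 1, so free-riding is indeed the best response regardless of what the others do.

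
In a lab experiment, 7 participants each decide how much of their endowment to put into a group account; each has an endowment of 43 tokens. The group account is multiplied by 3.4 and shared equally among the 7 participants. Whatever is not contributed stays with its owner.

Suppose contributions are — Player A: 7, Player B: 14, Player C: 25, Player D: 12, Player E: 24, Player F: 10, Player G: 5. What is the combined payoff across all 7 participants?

533.80 tokens

Total contributed: 7 + 14 + 25 + 12 + 24 + 10 + 5 = 97; total kept: 7 × 43 − 97 = 204.
The group account pays out 3.4 × 97 = 329.80 in aggregate.
Group total = 204 + 329.80 = 533.80.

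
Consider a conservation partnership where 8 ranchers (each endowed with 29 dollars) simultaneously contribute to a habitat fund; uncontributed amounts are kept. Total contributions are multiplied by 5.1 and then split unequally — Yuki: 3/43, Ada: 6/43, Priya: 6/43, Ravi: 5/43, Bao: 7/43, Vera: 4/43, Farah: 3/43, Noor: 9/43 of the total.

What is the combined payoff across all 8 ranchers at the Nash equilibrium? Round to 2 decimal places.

For player j, contributing a unit is worthwhile iff 5.1 × (j's share) ≥ 1, i.e. iff j's share is at least 0.1961.
Only Noor (9/43) clears that bar, contributing 29; the remaining 7 contribute 0. Total contributed: 29.
The habitat fund pays out 5.1 × 29 = 147.90 in total (split across the unequal shares, but the aggregate is all that matters for the group sum).
The 7 free-riders keep 29 each, adding 203. Group total = 203 + 147.90 = 350.90.

350.90 dollars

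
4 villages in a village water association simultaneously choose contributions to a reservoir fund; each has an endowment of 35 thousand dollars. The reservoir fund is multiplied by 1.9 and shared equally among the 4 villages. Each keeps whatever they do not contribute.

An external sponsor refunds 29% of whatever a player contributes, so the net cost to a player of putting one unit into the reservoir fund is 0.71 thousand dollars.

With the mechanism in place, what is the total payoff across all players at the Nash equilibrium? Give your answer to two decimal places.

140.00 thousand dollars

The effective private return is (1.9/4) / 0.71 = 0.6690, which is still under 1, so the mechanism doesn't change anyone's dominant strategy: zero contribution.
At the Nash equilibrium no one contributes; group total payoff = 4 × 35 = 140.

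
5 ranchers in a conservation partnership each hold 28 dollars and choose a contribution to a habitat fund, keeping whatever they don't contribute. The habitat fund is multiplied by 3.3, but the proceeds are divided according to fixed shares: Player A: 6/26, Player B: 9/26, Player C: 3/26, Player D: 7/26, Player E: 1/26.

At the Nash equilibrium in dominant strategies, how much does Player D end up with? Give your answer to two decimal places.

52.88 dollars

Each unit j contributes comes back to j as 3.3 × (j's share), so j prefers to contribute only if that share exceeds 1/3.3 = 0.3030; otherwise keeping the unit dominates.
The only share above 0.3030 is Player B's 9/26, contributing 28; the remaining 4 contribute 0. Total contributed: 28.
Player D keeps 28 and receives 3.3 × 28 × 7/26 = 24.88 from the habitat fund, for a payoff of 52.88.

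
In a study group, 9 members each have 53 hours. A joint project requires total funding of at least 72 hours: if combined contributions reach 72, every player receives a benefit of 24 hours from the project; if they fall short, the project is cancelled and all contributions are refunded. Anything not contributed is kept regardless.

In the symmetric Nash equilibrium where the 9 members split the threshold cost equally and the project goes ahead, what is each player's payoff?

Equal share of the threshold: 72/9 = 8.
At this profile no one gains by cutting their contribution: any cut drops the total below 72, the project is cancelled, contributions are refunded, and the deviator ends with 53, which is less than 53 − 8 + 24 = 69. Contributing more than 8 just wastes the excess. So contributing exactly 8 is a best response.
Each player's payoff: 53 − 8 + 24 = 69.

69 hours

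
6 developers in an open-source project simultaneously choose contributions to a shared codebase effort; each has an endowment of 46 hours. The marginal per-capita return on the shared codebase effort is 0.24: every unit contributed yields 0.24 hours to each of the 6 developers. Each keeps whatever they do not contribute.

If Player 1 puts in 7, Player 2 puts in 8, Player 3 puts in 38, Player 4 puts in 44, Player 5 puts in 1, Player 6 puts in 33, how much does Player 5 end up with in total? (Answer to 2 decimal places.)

76.44 hours

Total contributed: 7 + 8 + 38 + 44 + 1 + 33 = 131.
Each receives 0.24 × 131 = 31.44 from the shared codebase effort.
Player 5 keeps 46 − 1 = 45, so Player 5's payoff is 45 + 31.44 = 76.44.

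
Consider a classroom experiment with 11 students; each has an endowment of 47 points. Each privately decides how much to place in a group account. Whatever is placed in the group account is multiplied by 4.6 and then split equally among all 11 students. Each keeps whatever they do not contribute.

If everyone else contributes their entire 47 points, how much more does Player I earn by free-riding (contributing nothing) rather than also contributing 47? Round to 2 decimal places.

27.35 points

Switching from a contribution of 47 to 0 lets Player I keep an extra 47 points, but lowers the group account by 47, which costs Player I their own share of that drop: 4.6/11 × 47 = 19.65.
Net gain = 47 − 19.65 = 27.35. The private return per contributed unit (0.4182) is below 1, so free-riding is indeed the best response regardless of what the others do.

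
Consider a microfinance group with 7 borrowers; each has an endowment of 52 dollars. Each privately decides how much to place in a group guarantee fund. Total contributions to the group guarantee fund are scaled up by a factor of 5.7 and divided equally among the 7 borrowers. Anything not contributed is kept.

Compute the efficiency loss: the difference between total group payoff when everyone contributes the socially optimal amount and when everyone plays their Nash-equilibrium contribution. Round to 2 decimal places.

1710.80 dollars

Each contributed unit returns 5.7/7 = 0.8143 to its contributor — below 1 — so contributing 0 is dominant for every player. At the Nash equilibrium everyone keeps their 52, and the group total is 7 × 52 = 364.
Each contributed unit returns 5.700 to the group as a whole (0.8143 to each of 7 players), which exceeds 1, so the social optimum is full contribution: group total = 5.700 × 364 = 2074.80.
Efficiency loss = 2074.80 − 364 = 1710.80.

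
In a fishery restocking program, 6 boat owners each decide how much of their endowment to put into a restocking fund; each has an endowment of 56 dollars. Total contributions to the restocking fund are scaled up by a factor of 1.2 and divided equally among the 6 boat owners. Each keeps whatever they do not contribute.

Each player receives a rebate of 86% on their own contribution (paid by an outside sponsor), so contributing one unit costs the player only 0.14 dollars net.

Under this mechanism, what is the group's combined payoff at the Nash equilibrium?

The effective private return per unit is now (1.2/6) / 0.14 = 1.4286 > 1, so every player's dominant strategy flips to full contribution.
At the Nash equilibrium everyone contributes 56. Group total payoff = 6 × (56 × 0.86 + 1.2 × 56) = 692.16.

692.16 dollars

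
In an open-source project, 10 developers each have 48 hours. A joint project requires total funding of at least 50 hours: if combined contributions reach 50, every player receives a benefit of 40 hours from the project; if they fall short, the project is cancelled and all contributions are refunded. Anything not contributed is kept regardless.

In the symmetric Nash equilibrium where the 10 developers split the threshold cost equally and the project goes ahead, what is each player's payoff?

83 hours

Equal share of the threshold: 50/10 = 5.
At this profile no one gains by cutting their contribution: any cut drops the total below 50, the project is cancelled, contributions are refunded, and the deviator ends with 48, which is less than 48 − 5 + 40 = 83. Contributing more than 5 just wastes the excess. So contributing exactly 5 is a best response.
Each player's payoff: 48 − 5 + 40 = 83.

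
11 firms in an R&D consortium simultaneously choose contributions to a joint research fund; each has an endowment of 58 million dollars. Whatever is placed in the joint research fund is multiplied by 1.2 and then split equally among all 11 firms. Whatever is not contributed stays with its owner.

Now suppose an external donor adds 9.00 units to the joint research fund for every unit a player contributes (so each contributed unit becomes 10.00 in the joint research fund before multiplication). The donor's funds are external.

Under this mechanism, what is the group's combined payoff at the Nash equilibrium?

7656.00 million dollars

With the mechanism, a contributed unit returns 1.2 × 10.00 / 11 = 1.0909 per unit of net cost to the contributor — now above 1 — so contributing fully is weakly dominant for every player.
At the Nash equilibrium everyone contributes 58. Group total payoff = 1.2 × 10.00 × 638 = 7656.00.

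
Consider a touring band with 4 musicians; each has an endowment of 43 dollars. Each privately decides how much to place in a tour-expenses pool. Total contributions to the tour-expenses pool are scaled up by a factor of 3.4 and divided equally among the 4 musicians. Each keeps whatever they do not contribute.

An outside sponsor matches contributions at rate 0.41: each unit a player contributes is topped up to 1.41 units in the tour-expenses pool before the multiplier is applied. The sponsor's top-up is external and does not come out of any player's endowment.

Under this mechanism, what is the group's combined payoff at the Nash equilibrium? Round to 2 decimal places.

Under the mechanism each unit contributed yields 3.4 × 1.41 / 4 = 1.1985 back to its contributor per unit of net cost, which exceeds 1, making full contribution the dominant choice for everyone.
At the Nash equilibrium everyone contributes 43. Group total payoff = 3.4 × 1.41 × 172 = 824.57.

824.57 dollars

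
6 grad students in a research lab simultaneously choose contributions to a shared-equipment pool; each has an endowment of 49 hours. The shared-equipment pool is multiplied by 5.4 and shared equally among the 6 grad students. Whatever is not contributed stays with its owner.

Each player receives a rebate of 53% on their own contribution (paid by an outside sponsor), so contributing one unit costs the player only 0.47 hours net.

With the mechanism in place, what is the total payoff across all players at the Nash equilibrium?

1743.42 hours

With the mechanism, a contributed unit returns (5.4/6) / 0.47 = 1.9149 per unit of net cost to the contributor — now above 1 — so contributing fully is weakly dominant for every player.
So the Nash equilibrium is full contribution by all 6; the group earns 6 × (49 × 0.53 + 5.4 × 49) = 1743.42.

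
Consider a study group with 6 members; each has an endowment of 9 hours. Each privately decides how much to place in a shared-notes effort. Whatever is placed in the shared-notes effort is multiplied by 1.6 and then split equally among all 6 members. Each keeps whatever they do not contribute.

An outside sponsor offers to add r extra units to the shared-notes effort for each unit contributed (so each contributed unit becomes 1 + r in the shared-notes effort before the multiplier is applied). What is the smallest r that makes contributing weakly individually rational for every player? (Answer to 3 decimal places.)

With matching at rate r, one contributed unit becomes (1 + r) in the shared-notes effort and returns 1.6 × (1 + r) / 6 to the contributor.
Setting this equal to 1: 1 + r = 6/1.6 = 3.7500.
So the minimum matching rate is r = 3.7500 − 1 = 2.750.

2.750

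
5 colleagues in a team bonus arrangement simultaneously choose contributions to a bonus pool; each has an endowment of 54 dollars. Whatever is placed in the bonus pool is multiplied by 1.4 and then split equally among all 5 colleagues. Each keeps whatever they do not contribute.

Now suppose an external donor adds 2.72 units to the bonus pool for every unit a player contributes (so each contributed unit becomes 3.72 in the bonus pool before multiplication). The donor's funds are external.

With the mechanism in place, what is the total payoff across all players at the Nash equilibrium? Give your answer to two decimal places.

1406.16 dollars

The effective private return per unit is now 1.4 × 3.72 / 5 = 1.0416 > 1, so every player's dominant strategy flips to full contribution.
At the Nash equilibrium everyone contributes 54. Group total payoff = 1.4 × 3.72 × 270 = 1406.16.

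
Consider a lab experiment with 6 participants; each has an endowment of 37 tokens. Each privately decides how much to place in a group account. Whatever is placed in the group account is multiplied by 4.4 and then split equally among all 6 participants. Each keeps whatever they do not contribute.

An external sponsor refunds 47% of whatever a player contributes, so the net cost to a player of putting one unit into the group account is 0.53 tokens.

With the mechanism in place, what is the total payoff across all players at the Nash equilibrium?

With the mechanism, a contributed unit returns (4.4/6) / 0.53 = 1.3836 per unit of net cost to the contributor — now above 1 — so contributing fully is weakly dominant for every player.
So the Nash equilibrium is full contribution by all 6; the group earns 6 × (37 × 0.47 + 4.4 × 37) = 1081.14.

1081.14 tokens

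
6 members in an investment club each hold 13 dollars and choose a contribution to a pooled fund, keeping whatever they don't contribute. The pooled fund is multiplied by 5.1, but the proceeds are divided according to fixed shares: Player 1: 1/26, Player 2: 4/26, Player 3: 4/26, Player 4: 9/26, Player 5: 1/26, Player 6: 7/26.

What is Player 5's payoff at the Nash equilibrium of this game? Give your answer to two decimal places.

Player j's private return per contributed unit is 5.1 × (j's share). Contributing is weakly dominant for j when that share is at least 1/5.1 = 0.1961, and contributing 0 is dominant otherwise.
The shares above 0.1961 belong to Player 4 and Player 6, contributing 13 each; the remaining 4 contribute 0. Total contributed: 26.
Player 5 keeps 13 and receives 5.1 × 26 × 1/26 = 5.10 from the pooled fund, for a payoff of 18.10.

18.10 dollars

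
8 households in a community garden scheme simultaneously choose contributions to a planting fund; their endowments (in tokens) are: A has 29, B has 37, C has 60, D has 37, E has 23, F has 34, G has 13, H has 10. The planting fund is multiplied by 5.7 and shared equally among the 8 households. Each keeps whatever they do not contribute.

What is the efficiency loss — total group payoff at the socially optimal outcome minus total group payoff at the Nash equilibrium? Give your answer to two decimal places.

1142.10 tokens

The private return per contributed unit is 5.7/8 = 0.7125 < 1 for every player regardless of endowment, so the Nash equilibrium is zero contribution and the group total is Σ E_j = 29 + 37 + 60 + 37 + 23 + 34 + 13 + 10 = 243.
Each contributed unit returns 5.700 to the group, so the social optimum is full contribution by everyone: group total = 5.700 × 243 = 1385.10.
Efficiency loss = (5.700 − 1) × 243 = 1142.10.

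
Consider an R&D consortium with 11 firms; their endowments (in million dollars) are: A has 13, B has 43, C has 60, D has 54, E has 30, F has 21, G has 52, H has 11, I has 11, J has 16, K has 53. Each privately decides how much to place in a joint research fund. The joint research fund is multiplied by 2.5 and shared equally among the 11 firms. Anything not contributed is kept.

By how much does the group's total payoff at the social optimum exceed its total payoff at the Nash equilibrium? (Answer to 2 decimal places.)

546.00 million dollars

The private return per contributed unit is 2.5/11 = 0.2273 < 1 for every player regardless of endowment, so the Nash equilibrium is zero contribution and the group total is Σ E_j = 13 + 43 + 60 + 54 + 30 + 21 + 52 + 11 + 11 + 16 + 53 = 364.
Each contributed unit returns 2.500 to the group, so the social optimum is full contribution by everyone: group total = 2.500 × 364 = 910.00.
Efficiency loss = (2.500 − 1) × 364 = 546.00.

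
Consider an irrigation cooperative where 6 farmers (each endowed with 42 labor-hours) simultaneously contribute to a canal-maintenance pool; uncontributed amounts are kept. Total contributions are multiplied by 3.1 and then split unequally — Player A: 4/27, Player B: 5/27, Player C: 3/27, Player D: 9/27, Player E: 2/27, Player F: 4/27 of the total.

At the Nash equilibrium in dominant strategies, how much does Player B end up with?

66.11 labor-hours

Each unit j contributes comes back to j as 3.1 × (j's share), so j prefers to contribute only if that share exceeds 1/3.1 = 0.3226; otherwise keeping the unit dominates.
The only share above 0.3226 is Player D's 9/27, contributing 42; the remaining 5 contribute 0. Total contributed: 42.
Player B keeps 42 and receives 3.1 × 42 × 5/27 = 24.11 from the canal-maintenance pool, for a payoff of 66.11.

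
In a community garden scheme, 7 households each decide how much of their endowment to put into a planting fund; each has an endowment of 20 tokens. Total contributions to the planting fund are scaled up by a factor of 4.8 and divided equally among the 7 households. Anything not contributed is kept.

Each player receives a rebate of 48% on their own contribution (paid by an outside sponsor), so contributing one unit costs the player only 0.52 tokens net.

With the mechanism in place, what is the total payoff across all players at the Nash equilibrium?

With the mechanism, a contributed unit returns (4.8/7) / 0.52 = 1.3187 per unit of net cost to the contributor — now above 1 — so contributing fully is weakly dominant for every player.
At the Nash equilibrium everyone contributes 20. Group total payoff = 7 × (20 × 0.48 + 4.8 × 20) = 739.20.

739.20 tokens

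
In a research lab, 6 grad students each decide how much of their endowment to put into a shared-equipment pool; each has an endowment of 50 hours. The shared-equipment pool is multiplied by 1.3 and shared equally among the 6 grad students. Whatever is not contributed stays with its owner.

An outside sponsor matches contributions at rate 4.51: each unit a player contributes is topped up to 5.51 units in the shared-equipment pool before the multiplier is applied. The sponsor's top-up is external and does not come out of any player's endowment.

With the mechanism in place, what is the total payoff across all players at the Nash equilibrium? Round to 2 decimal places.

2148.90 hours

Under the mechanism each unit contributed yields 1.3 × 5.51 / 6 = 1.1938 back to its contributor per unit of net cost, which exceeds 1, making full contribution the dominant choice for everyone.
So the Nash equilibrium is full contribution by all 6; the group earns 1.3 × 5.51 × 300 = 2148.90.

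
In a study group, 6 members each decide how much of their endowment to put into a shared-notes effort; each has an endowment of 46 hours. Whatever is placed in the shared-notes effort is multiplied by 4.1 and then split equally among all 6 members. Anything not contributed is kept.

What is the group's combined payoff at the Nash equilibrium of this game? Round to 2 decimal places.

Each contributed unit returns 4.1/6 = 0.6833 to its contributor — below 1 — so contributing 0 is dominant for every player. At the Nash equilibrium everyone keeps their 46, and the group total is 6 × 46 = 276.

276.00 hours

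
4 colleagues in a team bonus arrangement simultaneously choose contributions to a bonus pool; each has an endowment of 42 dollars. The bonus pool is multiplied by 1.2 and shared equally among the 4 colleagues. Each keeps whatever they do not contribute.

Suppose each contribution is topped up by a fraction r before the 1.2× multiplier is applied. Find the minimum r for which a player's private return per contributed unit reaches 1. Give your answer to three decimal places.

2.333

With matching at rate r, one contributed unit becomes (1 + r) in the bonus pool and returns 1.2 × (1 + r) / 4 to the contributor.
Setting this equal to 1: 1 + r = 4/1.2 = 3.3333.
So the minimum matching rate is r = 3.3333 − 1 = 2.333.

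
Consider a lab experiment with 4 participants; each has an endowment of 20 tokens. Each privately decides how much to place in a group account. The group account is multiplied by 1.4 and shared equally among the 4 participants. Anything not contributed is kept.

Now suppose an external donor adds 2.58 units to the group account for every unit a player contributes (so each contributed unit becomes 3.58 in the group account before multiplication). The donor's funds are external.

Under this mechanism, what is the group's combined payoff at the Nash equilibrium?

The effective private return per unit is now 1.4 × 3.58 / 4 = 1.2530 > 1, so every player's dominant strategy flips to full contribution.
At the Nash equilibrium everyone contributes 20. Group total payoff = 1.4 × 3.58 × 80 = 400.96.

400.96 tokens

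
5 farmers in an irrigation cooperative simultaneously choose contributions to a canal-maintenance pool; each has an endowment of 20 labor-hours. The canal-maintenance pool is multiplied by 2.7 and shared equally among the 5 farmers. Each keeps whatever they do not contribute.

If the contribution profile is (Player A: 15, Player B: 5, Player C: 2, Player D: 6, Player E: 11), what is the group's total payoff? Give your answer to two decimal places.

Total contributed: 15 + 5 + 2 + 6 + 11 = 39; total kept: 5 × 20 − 39 = 61.
The canal-maintenance pool pays out 2.7 × 39 = 105.30 in aggregate.
Group total = 61 + 105.30 = 166.30.

166.30 labor-hours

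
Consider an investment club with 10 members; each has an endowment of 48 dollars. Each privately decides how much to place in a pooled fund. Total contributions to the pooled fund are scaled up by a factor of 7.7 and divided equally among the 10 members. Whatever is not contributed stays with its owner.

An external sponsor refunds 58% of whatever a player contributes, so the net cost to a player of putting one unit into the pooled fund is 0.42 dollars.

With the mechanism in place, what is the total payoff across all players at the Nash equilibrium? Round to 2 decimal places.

3974.40 dollars

Under the mechanism each unit contributed yields (7.7/10) / 0.42 = 1.8333 back to its contributor per unit of net cost, which exceeds 1, making full contribution the dominant choice for everyone.
So the Nash equilibrium is full contribution by all 10; the group earns 10 × (48 × 0.58 + 7.7 × 48) = 3974.40.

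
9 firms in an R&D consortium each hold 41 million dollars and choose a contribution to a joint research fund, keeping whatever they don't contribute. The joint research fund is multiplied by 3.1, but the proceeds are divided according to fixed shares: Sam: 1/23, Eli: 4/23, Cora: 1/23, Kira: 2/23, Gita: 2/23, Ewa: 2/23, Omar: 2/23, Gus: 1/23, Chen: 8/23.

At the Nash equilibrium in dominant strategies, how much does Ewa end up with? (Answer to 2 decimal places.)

52.05 million dollars

For player j, contributing a unit is worthwhile iff 3.1 × (j's share) ≥ 1, i.e. iff j's share is at least 0.3226.
Only Chen (8/23) clears that bar, contributing 41; the remaining 8 contribute 0. Total contributed: 41.
Ewa keeps 41 and receives 3.1 × 41 × 2/23 = 11.05 from the joint research fund, for a payoff of 52.05.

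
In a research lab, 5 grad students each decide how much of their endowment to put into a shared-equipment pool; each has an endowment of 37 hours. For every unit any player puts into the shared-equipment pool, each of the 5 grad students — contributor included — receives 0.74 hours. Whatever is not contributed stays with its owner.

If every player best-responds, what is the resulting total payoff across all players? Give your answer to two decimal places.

185.00 hours

The private return per contributed unit is 0.74 < 1, so contributing 0 is dominant for every player. At the Nash equilibrium everyone keeps their 37, and the group total is 5 × 37 = 185.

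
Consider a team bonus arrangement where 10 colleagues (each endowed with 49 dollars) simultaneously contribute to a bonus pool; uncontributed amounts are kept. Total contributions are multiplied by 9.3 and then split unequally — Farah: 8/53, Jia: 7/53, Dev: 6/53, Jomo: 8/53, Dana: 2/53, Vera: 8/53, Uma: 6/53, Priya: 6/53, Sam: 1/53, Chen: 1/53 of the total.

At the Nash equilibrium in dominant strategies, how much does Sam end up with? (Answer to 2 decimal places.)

Player j's private return per contributed unit is 9.3 × (j's share). Contributing is weakly dominant for j when that share is at least 1/9.3 = 0.1075, and contributing 0 is dominant otherwise.
The shares above 0.1075 belong to Farah, Jia, Dev, Jomo, Vera, Uma and Priya, contributing 49 each; the remaining 3 contribute 0. Total contributed: 343.
Sam keeps 49 and receives 9.3 × 343 × 1/53 = 60.19 from the bonus pool, for a payoff of 109.19.

109.19 dollars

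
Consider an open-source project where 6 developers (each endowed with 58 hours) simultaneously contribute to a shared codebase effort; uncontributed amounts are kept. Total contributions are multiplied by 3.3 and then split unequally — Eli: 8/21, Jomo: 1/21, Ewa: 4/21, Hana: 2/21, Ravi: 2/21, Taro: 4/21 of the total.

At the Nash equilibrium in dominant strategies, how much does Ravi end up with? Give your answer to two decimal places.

76.23 hours

Player j's private return per contributed unit is 3.3 × (j's share). Contributing is weakly dominant for j when that share is at least 1/3.3 = 0.3030, and contributing 0 is dominant otherwise.
Only Eli (8/21) clears that bar, contributing 58; the remaining 5 contribute 0. Total contributed: 58.
Ravi keeps 58 and receives 3.3 × 58 × 2/21 = 18.23 from the shared codebase effort, for a payoff of 76.23.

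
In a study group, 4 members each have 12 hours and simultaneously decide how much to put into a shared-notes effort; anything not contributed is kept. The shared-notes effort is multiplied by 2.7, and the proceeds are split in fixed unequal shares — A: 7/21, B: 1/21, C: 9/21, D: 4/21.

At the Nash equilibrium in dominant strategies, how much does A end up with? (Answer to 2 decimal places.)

22.80 hours

For player j, contributing a unit is worthwhile iff 2.7 × (j's share) ≥ 1, i.e. iff j's share is at least 0.3704.
The only share above 0.3704 is C's 9/21, contributing 12; the remaining 3 contribute 0. Total contributed: 12.
A keeps 12 and receives 2.7 × 12 × 7/21 = 10.80 from the shared-notes effort, for a payoff of 22.80.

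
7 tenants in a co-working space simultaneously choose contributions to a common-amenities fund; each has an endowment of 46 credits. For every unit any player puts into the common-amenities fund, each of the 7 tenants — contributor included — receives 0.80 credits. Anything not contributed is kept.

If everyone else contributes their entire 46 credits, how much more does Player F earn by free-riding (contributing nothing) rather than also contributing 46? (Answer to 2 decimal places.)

Switching from a contribution of 46 to 0 lets Player F keep an extra 46 credits, but lowers the common-amenities fund by 46, which costs Player F their own share of that drop: 0.80 × 46 = 36.80.
Net gain = 46 − 36.80 = 9.20. The private return per contributed unit (0.80) is below 1, so free-riding is indeed the best response regardless of what the others do.

9.20 credits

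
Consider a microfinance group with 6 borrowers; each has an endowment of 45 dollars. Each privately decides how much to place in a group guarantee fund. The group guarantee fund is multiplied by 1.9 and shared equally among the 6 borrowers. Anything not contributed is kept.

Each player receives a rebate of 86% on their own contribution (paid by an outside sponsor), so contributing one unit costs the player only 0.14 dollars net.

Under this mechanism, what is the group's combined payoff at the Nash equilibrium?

With the mechanism, a contributed unit returns (1.9/6) / 0.14 = 2.2619 per unit of net cost to the contributor — now above 1 — so contributing fully is weakly dominant for every player.
So the Nash equilibrium is full contribution by all 6; the group earns 6 × (45 × 0.86 + 1.9 × 45) = 745.20.

745.20 dollars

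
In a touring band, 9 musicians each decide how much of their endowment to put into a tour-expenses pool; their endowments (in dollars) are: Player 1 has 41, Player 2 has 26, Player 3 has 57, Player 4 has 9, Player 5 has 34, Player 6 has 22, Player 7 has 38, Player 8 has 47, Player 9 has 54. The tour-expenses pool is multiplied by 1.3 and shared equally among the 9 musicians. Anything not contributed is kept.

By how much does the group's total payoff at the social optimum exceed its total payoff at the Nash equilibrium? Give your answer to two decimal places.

98.40 dollars

The private return per contributed unit is 1.3/9 = 0.1444 < 1 for every player regardless of endowment, so the Nash equilibrium is zero contribution and the group total is Σ E_j = 41 + 26 + 57 + 9 + 34 + 22 + 38 + 47 + 54 = 328.
Each contributed unit returns 1.300 to the group, so the social optimum is full contribution by everyone: group total = 1.300 × 328 = 426.40.
Efficiency loss = (1.300 − 1) × 328 = 98.40.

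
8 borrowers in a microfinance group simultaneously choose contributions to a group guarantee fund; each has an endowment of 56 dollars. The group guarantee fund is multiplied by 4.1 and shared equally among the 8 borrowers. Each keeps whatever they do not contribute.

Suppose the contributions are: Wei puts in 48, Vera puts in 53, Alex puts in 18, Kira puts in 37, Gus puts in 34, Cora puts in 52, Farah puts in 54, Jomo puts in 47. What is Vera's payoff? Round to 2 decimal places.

178.79 dollars

Total contributed: 48 + 53 + 18 + 37 + 34 + 52 + 54 + 47 = 343.
Each receives 4.1 × 343 / 8 = 175.79 from the group guarantee fund.
Vera keeps 56 − 53 = 3, so Vera's payoff is 3 + 175.79 = 178.79.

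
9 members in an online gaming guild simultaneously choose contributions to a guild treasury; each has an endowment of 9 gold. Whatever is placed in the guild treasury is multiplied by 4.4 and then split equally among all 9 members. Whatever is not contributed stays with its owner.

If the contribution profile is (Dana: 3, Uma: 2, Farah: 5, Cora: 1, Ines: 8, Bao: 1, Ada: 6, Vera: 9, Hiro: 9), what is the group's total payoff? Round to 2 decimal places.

Total contributed: 3 + 2 + 5 + 1 + 8 + 1 + 6 + 9 + 9 = 44; total kept: 9 × 9 − 44 = 37.
The guild treasury pays out 4.4 × 44 = 193.60 in aggregate.
Group total = 37 + 193.60 = 230.60.

230.60 gold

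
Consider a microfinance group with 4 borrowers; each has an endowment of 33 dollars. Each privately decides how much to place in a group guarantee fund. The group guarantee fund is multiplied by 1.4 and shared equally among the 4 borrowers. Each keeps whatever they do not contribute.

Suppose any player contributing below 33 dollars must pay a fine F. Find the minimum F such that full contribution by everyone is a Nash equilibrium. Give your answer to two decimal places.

Given the others contribute fully, the best deviation is to contribute 0 (any partial contribution still incurs the fine and gives up units whose private return 0.3500 is below 1).
Deviating from 33 to 0 saves 33 dollars but forfeits the deviator's share of the drop in the group guarantee fund: 1.4/4 × 33 = 11.55.
So the deviation gain is 33 − 11.55 = 21.45, and the fine must be at least 21.45 dollars to wipe it out.

21.45 dollars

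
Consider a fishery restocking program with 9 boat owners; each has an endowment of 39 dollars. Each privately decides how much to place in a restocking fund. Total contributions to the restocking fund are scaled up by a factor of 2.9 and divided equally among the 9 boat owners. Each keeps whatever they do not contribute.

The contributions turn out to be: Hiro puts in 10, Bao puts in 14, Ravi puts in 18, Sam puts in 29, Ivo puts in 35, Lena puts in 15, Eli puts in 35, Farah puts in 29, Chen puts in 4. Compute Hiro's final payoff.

89.90 dollars

Total contributed: 10 + 14 + 18 + 29 + 35 + 15 + 35 + 29 + 4 = 189.
Each receives 2.9 × 189 / 9 = 60.90 from the restocking fund.
Hiro keeps 39 − 10 = 29, so Hiro's payoff is 29 + 60.90 = 89.90.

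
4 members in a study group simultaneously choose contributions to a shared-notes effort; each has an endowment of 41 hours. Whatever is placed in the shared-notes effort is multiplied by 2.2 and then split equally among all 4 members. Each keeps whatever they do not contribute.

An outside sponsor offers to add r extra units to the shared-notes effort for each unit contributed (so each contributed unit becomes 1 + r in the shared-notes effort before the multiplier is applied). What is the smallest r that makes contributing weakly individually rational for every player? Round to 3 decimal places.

0.818

With matching at rate r, one contributed unit becomes (1 + r) in the shared-notes effort and returns 2.2 × (1 + r) / 4 to the contributor.
Setting this equal to 1: 1 + r = 4/2.2 = 1.8182.
So the minimum matching rate is r = 1.8182 − 1 = 0.818.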